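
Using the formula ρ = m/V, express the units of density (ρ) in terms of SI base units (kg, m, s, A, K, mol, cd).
Units of each symbol in ρ = m/V:
  m (mass): kg
  V (volume): m³  → in the denominator, contributes 1/m³

Multiplying the contributions: [kg] · [1/m³]
Adding exponents of each base unit: kg: 1, m: -3
SI base units of density: kg/m³

Answer: kg/m³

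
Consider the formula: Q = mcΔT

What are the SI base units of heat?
Units of each symbol in Q = mcΔT:
  m (mass): kg
  c (specific heat capacity, in J/(kg·K)): m²/(s²·K)
  ΔT (temperature change): K

Multiplying the contributions: [kg] · [m²/(s²·K)] · [K]
Adding exponents of each base unit: kg: 1, m: 2, s: -2
SI base units of heat: kg·m²/s²

Answer: kg·m²/s²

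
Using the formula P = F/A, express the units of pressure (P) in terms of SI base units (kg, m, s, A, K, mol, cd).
Units of each symbol in P = F/A:
  F (force): kg·m/s²
  A (area): m²  → in the denominator, contributes 1/m²

Multiplying the contributions: [kg·m/s²] · [1/m²]
Adding exponents of each base unit: kg: 1, m: -1, s: -2
SI base units of pressure: kg/(m·s²)

Answer: kg/(m·s²)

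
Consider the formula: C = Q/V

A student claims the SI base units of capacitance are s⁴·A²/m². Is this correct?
Units of each symbol in C = Q/V:
  Q (charge, in coulombs): s·A
  V (voltage, in volts): kg·m²/(s³·A)  → in the denominator, contributes s³·A/(kg·m²)

Multiplying the contributions: [s·A] · [s³·A/(kg·m²)]
Adding exponents of each base unit: kg: -1, m: -2, s: 4, A: 2
SI base units of capacitance: s⁴·A²/(kg·m²)

The claimed units s⁴·A²/m² (exponents m: -2, s: 4, A: 2) do not match the derived units s⁴·A²/(kg·m²) (exponents kg: -1, m: -2, s: 4, A: 2), so the claim is incorrect.

Answer: No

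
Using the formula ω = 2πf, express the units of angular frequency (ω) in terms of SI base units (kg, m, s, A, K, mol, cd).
Units of each symbol in ω = 2πf:
  f (frequency): 1/s
  The factor 2π is dimensionless.

Multiplying the contributions: [1/s]
Adding exponents of each base unit: s: -1
SI base units of angular frequency: 1/s

Answer: 1/s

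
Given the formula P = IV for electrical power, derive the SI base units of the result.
Units of each symbol in P = IV:
  I (current): A
  V (voltage, in volts): kg·m²/(s³·A)

Multiplying the contributions: [A] · [kg·m²/(s³·A)]
Adding exponents of each base unit: kg: 1, m: 2, s: -3
SI base units of electrical power: kg·m²/s³

Answer: kg·m²/s³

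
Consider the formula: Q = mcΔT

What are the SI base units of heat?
Units of each symbol in Q = mcΔT:
  m (mass): kg
  c (specific heat capacity, in J/(kg·K)): m²/(s²·K)
  ΔT (temperature change): K

Multiplying the contributions: [kg] · [m²/(s²·K)] · [K]
Adding exponents of each base unit: kg: 1, m: 2, s: -2
SI base units of heat: kg·m²/s²

Answer: kg·m²/s²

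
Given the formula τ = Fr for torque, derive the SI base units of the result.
Units of each symbol in τ = Fr:
  F (force): kg·m/s²
  r (lever arm): m

Multiplying the contributions: [kg·m/s²] · [m]
Adding exponents of each base unit: kg: 1, m: 2, s: -2
SI base units of torque: kg·m²/s²

Answer: kg·m²/s²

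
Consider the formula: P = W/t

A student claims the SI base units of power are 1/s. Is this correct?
Units of each symbol in P = W/t:
  W (work): kg·m²/s²
  t (time): s  → in the denominator, contributes 1/s

Multiplying the contributions: [kg·m²/s²] · [1/s]
Adding exponents of each base unit: kg: 1, m: 2, s: -3
SI base units of power: kg·m²/s³

The claimed units 1/s (exponents s: -1) do not match the derived units kg·m²/s³ (exponents kg: 1, m: 2, s: -3), so the claim is incorrect.

Answer: No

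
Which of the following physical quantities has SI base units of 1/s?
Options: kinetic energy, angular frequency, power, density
Checking the SI base units of each option:
  kinetic energy (E = ½mv²): kg·m²/s²  ✗
  angular frequency (ω = 2πf): 1/s  ✓ matches
  power (P = W/t): kg·m²/s³  ✗
  density (ρ = m/V): kg/m³  ✗

Only angular frequency has units 1/s.

Answer: angular frequency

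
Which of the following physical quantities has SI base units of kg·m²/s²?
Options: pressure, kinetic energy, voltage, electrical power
Checking the SI base units of each option:
  pressure (P = F/A): kg/(m·s²)  ✗
  kinetic energy (E = ½mv²): kg·m²/s²  ✓ matches
  voltage (V = IR): kg·m²/(s³·A)  ✗
  electrical power (P = IV): kg·m²/s³  ✗

Only kinetic energy has units kg·m²/s².

Answer: kinetic energy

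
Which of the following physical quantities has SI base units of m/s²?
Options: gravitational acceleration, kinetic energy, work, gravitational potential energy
Checking the SI base units of each option:
  gravitational acceleration (g = GM/r²): m/s²  ✓ matches
  kinetic energy (E = ½mv²): kg·m²/s²  ✗
  work (W = Fd): kg·m²/s²  ✗
  gravitational potential energy (U = -GMm/r): kg·m²/s²  ✗

Only gravitational acceleration has units m/s².

Answer: gravitational acceleration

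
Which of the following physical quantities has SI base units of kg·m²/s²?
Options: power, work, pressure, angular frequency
Checking the SI base units of each option:
  power (P = W/t): kg·m²/s³  ✗
  work (W = Fd): kg·m²/s²  ✓ matches
  pressure (P = F/A): kg/(m·s²)  ✗
  angular frequency (ω = 2πf): 1/s  ✗

Only work has units kg·m²/s².

Answer: work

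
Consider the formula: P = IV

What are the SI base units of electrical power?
Units of each symbol in P = IV:
  I (current): A
  V (voltage, in volts): kg·m²/(s³·A)

Multiplying the contributions: [A] · [kg·m²/(s³·A)]
Adding exponents of each base unit: kg: 1, m: 2, s: -3
SI base units of electrical power: kg·m²/s³

Answer: kg·m²/s³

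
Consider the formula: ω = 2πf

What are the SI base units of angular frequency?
Units of each symbol in ω = 2πf:
  f (frequency): 1/s
  The factor 2π is dimensionless.

Multiplying the contributions: [1/s]
Adding exponents of each base unit: s: -1
SI base units of angular frequency: 1/s

Answer: 1/s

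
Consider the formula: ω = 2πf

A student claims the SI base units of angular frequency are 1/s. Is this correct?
Units of each symbol in ω = 2πf:
  f (frequency): 1/s
  The factor 2π is dimensionless.

Multiplying the contributions: [1/s]
Adding exponents of each base unit: s: -1
SI base units of angular frequency: 1/s

The claimed units 1/s match the derived units, so the claim is correct.

Answer: Yes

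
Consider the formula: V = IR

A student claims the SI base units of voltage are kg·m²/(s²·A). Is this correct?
Units of each symbol in V = IR:
  I (current): A
  R (resistance, in ohms): kg·m²/(s³·A²)

Multiplying the contributions: [A] · [kg·m²/(s³·A²)]
Adding exponents of each base unit: kg: 1, m: 2, s: -3, A: -1
SI base units of voltage: kg·m²/(s³·A)

The claimed units kg·m²/(s²·A) (exponents kg: 1, m: 2, s: -2, A: -1) do not match the derived units kg·m²/(s³·A) (exponents kg: 1, m: 2, s: -3, A: -1), so the claim is incorrect.

Answer: No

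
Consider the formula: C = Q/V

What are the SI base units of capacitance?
Units of each symbol in C = Q/V:
  Q (charge, in coulombs): s·A
  V (voltage, in volts): kg·m²/(s³·A)  → in the denominator, contributes s³·A/(kg·m²)

Multiplying the contributions: [s·A] · [s³·A/(kg·m²)]
Adding exponents of each base unit: kg: -1, m: -2, s: 4, A: 2
SI base units of capacitance: s⁴·A²/(kg·m²)

Answer: s⁴·A²/(kg·m²)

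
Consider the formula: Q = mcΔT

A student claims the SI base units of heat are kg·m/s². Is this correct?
Units of each symbol in Q = mcΔT:
  m (mass): kg
  c (specific heat capacity, in J/(kg·K)): m²/(s²·K)
  ΔT (temperature change): K

Multiplying the contributions: [kg] · [m²/(s²·K)] · [K]
Adding exponents of each base unit: kg: 1, m: 2, s: -2
SI base units of heat: kg·m²/s²

The claimed units kg·m/s² (exponents kg: 1, m: 1, s: -2) do not match the derived units kg·m²/s² (exponents kg: 1, m: 2, s: -2), so the claim is incorrect.

Answer: No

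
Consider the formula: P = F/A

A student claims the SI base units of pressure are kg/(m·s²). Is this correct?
Units of each symbol in P = F/A:
  F (force): kg·m/s²
  A (area): m²  → in the denominator, contributes 1/m²

Multiplying the contributions: [kg·m/s²] · [1/m²]
Adding exponents of each base unit: kg: 1, m: -1, s: -2
SI base units of pressure: kg/(m·s²)

The claimed units kg/(m·s²) match the derived units, so the claim is correct.

Answer: Yes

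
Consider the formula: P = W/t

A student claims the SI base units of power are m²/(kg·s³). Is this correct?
Units of each symbol in P = W/t:
  W (work): kg·m²/s²
  t (time): s  → in the denominator, contributes 1/s

Multiplying the contributions: [kg·m²/s²] · [1/s]
Adding exponents of each base unit: kg: 1, m: 2, s: -3
SI base units of power: kg·m²/s³

The claimed units m²/(kg·s³) (exponents kg: -1, m: 2, s: -3) do not match the derived units kg·m²/s³ (exponents kg: 1, m: 2, s: -3), so the claim is incorrect.

Answer: No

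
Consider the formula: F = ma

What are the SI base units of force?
Units of each symbol in F = ma:
  m (mass): kg
  a (acceleration): m/s²

Multiplying the contributions: [kg] · [m/s²]
Adding exponents of each base unit: kg: 1, m: 1, s: -2
SI base units of force: kg·m/s²

Answer: kg·m/s²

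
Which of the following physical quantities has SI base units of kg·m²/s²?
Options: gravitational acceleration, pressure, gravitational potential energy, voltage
Checking the SI base units of each option:
  gravitational acceleration (g = GM/r²): m/s²  ✗
  pressure (P = F/A): kg/(m·s²)  ✗
  gravitational potential energy (U = -GMm/r): kg·m²/s²  ✓ matches
  voltage (V = IR): kg·m²/(s³·A)  ✗

Only gravitational potential energy has units kg·m²/s².

Answer: gravitational potential energy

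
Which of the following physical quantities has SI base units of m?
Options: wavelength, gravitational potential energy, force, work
Checking the SI base units of each option:
  wavelength (λ = v/f): m  ✓ matches
  gravitational potential energy (U = -GMm/r): kg·m²/s²  ✗
  force (F = ma): kg·m/s²  ✗
  work (W = Fd): kg·m²/s²  ✗

Only wavelength has units m.

Answer: wavelength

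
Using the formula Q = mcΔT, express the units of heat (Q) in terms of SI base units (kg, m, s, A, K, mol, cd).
Units of each symbol in Q = mcΔT:
  m (mass): kg
  c (specific heat capacity, in J/(kg·K)): m²/(s²·K)
  ΔT (temperature change): K

Multiplying the contributions: [kg] · [m²/(s²·K)] · [K]
Adding exponents of each base unit: kg: 1, m: 2, s: -2
SI base units of heat: kg·m²/s²

Answer: kg·m²/s²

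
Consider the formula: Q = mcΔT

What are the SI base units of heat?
Units of each symbol in Q = mcΔT:
  m (mass): kg
  c (specific heat capacity, in J/(kg·K)): m²/(s²·K)
  ΔT (temperature change): K

Multiplying the contributions: [kg] · [m²/(s²·K)] · [K]
Adding exponents of each base unit: kg: 1, m: 2, s: -2
SI base units of heat: kg·m²/s²

Answer: kg·m²/s²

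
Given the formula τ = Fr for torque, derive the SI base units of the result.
Units of each symbol in τ = Fr:
  F (force): kg·m/s²
  r (lever arm): m

Multiplying the contributions: [kg·m/s²] · [m]
Adding exponents of each base unit: kg: 1, m: 2, s: -2
SI base units of torque: kg·m²/s²

Answer: kg·m²/s²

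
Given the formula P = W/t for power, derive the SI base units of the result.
Units of each symbol in P = W/t:
  W (work): kg·m²/s²
  t (time): s  → in the denominator, contributes 1/s

Multiplying the contributions: [kg·m²/s²] · [1/s]
Adding exponents of each base unit: kg: 1, m: 2, s: -3
SI base units of power: kg·m²/s³

Answer: kg·m²/s³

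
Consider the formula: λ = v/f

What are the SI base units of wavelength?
Units of each symbol in λ = v/f:
  v (wave speed): m/s
  f (frequency): 1/s  → in the denominator, contributes s

Multiplying the contributions: [m/s] · [s]
Adding exponents of each base unit: m: 1
SI base units of wavelength: m

Answer: m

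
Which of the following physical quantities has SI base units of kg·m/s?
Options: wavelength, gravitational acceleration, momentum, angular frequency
Checking the SI base units of each option:
  wavelength (λ = v/f): m  ✗
  gravitational acceleration (g = GM/r²): m/s²  ✗
  momentum (p = mv): kg·m/s  ✓ matches
  angular frequency (ω = 2πf): 1/s  ✗

Only momentum has units kg·m/s.

Answer: momentum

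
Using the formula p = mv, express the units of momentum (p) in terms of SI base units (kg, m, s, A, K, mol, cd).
Units of each symbol in p = mv:
  m (mass): kg
  v (velocity): m/s

Multiplying the contributions: [kg] · [m/s]
Adding exponents of each base unit: kg: 1, m: 1, s: -1
SI base units of momentum: kg·m/s

Answer: kg·m/s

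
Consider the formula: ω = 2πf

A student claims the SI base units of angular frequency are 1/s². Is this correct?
Units of each symbol in ω = 2πf:
  f (frequency): 1/s
  The factor 2π is dimensionless.

Multiplying the contributions: [1/s]
Adding exponents of each base unit: s: -1
SI base units of angular frequency: 1/s

The claimed units 1/s² (exponents s: -2) do not match the derived units 1/s (exponents s: -1), so the claim is incorrect.

Answer: No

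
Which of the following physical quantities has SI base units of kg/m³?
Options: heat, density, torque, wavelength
Checking the SI base units of each option:
  heat (Q = mcΔT): kg·m²/s²  ✗
  density (ρ = m/V): kg/m³  ✓ matches
  torque (τ = Fr): kg·m²/s²  ✗
  wavelength (λ = v/f): m  ✗

Only density has units kg/m³.

Answer: density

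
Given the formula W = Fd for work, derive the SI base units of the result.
Units of each symbol in W = Fd:
  F (force): kg·m/s²
  d (displacement): m

Multiplying the contributions: [kg·m/s²] · [m]
Adding exponents of each base unit: kg: 1, m: 2, s: -2
SI base units of work: kg·m²/s²

Answer: kg·m²/s²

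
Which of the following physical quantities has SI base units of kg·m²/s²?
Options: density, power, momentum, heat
Checking the SI base units of each option:
  density (ρ = m/V): kg/m³  ✗
  power (P = W/t): kg·m²/s³  ✗
  momentum (p = mv): kg·m/s  ✗
  heat (Q = mcΔT): kg·m²/s²  ✓ matches

Only heat has units kg·m²/s².

Answer: heat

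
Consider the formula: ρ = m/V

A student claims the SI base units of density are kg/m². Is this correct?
Units of each symbol in ρ = m/V:
  m (mass): kg
  V (volume): m³  → in the denominator, contributes 1/m³

Multiplying the contributions: [kg] · [1/m³]
Adding exponents of each base unit: kg: 1, m: -3
SI base units of density: kg/m³

The claimed units kg/m² (exponents kg: 1, m: -2) do not match the derived units kg/m³ (exponents kg: 1, m: -3), so the claim is incorrect.

Answer: No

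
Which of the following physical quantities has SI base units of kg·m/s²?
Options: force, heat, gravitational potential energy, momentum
Checking the SI base units of each option:
  force (F = ma): kg·m/s²  ✓ matches
  heat (Q = mcΔT): kg·m²/s²  ✗
  gravitational potential energy (U = -GMm/r): kg·m²/s²  ✗
  momentum (p = mv): kg·m/s  ✗

Only force has units kg·m/s².

Answer: force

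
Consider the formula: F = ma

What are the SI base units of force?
Units of each symbol in F = ma:
  m (mass): kg
  a (acceleration): m/s²

Multiplying the contributions: [kg] · [m/s²]
Adding exponents of each base unit: kg: 1, m: 1, s: -2
SI base units of force: kg·m/s²

Answer: kg·m/s²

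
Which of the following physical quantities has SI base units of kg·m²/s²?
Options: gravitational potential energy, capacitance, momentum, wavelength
Checking the SI base units of each option:
  gravitational potential energy (U = -GMm/r): kg·m²/s²  ✓ matches
  capacitance (C = Q/V): s⁴·A²/(kg·m²)  ✗
  momentum (p = mv): kg·m/s  ✗
  wavelength (λ = v/f): m  ✗

Only gravitational potential energy has units kg·m²/s².

Answer: gravitational potential energy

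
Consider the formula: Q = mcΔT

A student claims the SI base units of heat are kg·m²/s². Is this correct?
Units of each symbol in Q = mcΔT:
  m (mass): kg
  c (specific heat capacity, in J/(kg·K)): m²/(s²·K)
  ΔT (temperature change): K

Multiplying the contributions: [kg] · [m²/(s²·K)] · [K]
Adding exponents of each base unit: kg: 1, m: 2, s: -2
SI base units of heat: kg·m²/s²

The claimed units kg·m²/s² match the derived units, so the claim is correct.

Answer: Yes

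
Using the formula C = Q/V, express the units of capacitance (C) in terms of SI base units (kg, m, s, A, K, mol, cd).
Units of each symbol in C = Q/V:
  Q (charge, in coulombs): s·A
  V (voltage, in volts): kg·m²/(s³·A)  → in the denominator, contributes s³·A/(kg·m²)

Multiplying the contributions: [s·A] · [s³·A/(kg·m²)]
Adding exponents of each base unit: kg: -1, m: -2, s: 4, A: 2
SI base units of capacitance: s⁴·A²/(kg·m²)

Answer: s⁴·A²/(kg·m²)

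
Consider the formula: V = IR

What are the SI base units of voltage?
Units of each symbol in V = IR:
  I (current): A
  R (resistance, in ohms): kg·m²/(s³·A²)

Multiplying the contributions: [A] · [kg·m²/(s³·A²)]
Adding exponents of each base unit: kg: 1, m: 2, s: -3, A: -1
SI base units of voltage: kg·m²/(s³·A)

Answer: kg·m²/(s³·A)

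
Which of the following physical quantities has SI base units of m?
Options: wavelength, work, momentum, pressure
Checking the SI base units of each option:
  wavelength (λ = v/f): m  ✓ matches
  work (W = Fd): kg·m²/s²  ✗
  momentum (p = mv): kg·m/s  ✗
  pressure (P = F/A): kg/(m·s²)  ✗

Only wavelength has units m.

Answer: wavelength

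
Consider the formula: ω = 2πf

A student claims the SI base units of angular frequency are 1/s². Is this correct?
Units of each symbol in ω = 2πf:
  f (frequency): 1/s
  The factor 2π is dimensionless.

Multiplying the contributions: [1/s]
Adding exponents of each base unit: s: -1
SI base units of angular frequency: 1/s

The claimed units 1/s² (exponents s: -2) do not match the derived units 1/s (exponents s: -1), so the claim is incorrect.

Answer: No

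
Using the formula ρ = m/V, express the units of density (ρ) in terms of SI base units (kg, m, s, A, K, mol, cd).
Units of each symbol in ρ = m/V:
  m (mass): kg
  V (volume): m³  → in the denominator, contributes 1/m³

Multiplying the contributions: [kg] · [1/m³]
Adding exponents of each base unit: kg: 1, m: -3
SI base units of density: kg/m³

Answer: kg/m³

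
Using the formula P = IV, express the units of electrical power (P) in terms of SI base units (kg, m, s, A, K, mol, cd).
Units of each symbol in P = IV:
  I (current): A
  V (voltage, in volts): kg·m²/(s³·A)

Multiplying the contributions: [A] · [kg·m²/(s³·A)]
Adding exponents of each base unit: kg: 1, m: 2, s: -3
SI base units of electrical power: kg·m²/s³

Answer: kg·m²/s³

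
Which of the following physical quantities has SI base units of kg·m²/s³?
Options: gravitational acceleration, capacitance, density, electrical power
Checking the SI base units of each option:
  gravitational acceleration (g = GM/r²): m/s²  ✗
  capacitance (C = Q/V): s⁴·A²/(kg·m²)  ✗
  density (ρ = m/V): kg/m³  ✗
  electrical power (P = IV): kg·m²/s³  ✓ matches

Only electrical power has units kg·m²/s³.

Answer: electrical power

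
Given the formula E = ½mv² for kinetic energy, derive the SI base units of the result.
Units of each symbol in E = ½mv²:
  m (mass): kg
  v (speed): m/s  → to the power 2, contributes m²/s²
  The factor ½ is dimensionless.

Multiplying the contributions: [kg] · [m²/s²]
Adding exponents of each base unit: kg: 1, m: 2, s: -2
SI base units of kinetic energy: kg·m²/s²

Answer: kg·m²/s²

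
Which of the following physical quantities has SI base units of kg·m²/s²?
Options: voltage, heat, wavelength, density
Checking the SI base units of each option:
  voltage (V = IR): kg·m²/(s³·A)  ✗
  heat (Q = mcΔT): kg·m²/s²  ✓ matches
  wavelength (λ = v/f): m  ✗
  density (ρ = m/V): kg/m³  ✗

Only heat has units kg·m²/s².

Answer: heat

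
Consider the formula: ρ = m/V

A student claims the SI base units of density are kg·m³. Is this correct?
Units of each symbol in ρ = m/V:
  m (mass): kg
  V (volume): m³  → in the denominator, contributes 1/m³

Multiplying the contributions: [kg] · [1/m³]
Adding exponents of each base unit: kg: 1, m: -3
SI base units of density: kg/m³

The claimed units kg·m³ (exponents kg: 1, m: 3) do not match the derived units kg/m³ (exponents kg: 1, m: -3), so the claim is incorrect.

Answer: No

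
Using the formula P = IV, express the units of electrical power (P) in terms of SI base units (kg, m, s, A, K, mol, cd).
Units of each symbol in P = IV:
  I (current): A
  V (voltage, in volts): kg·m²/(s³·A)

Multiplying the contributions: [A] · [kg·m²/(s³·A)]
Adding exponents of each base unit: kg: 1, m: 2, s: -3
SI base units of electrical power: kg·m²/s³

Answer: kg·m²/s³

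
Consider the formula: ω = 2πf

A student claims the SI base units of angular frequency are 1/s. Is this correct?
Units of each symbol in ω = 2πf:
  f (frequency): 1/s
  The factor 2π is dimensionless.

Multiplying the contributions: [1/s]
Adding exponents of each base unit: s: -1
SI base units of angular frequency: 1/s

The claimed units 1/s match the derived units, so the claim is correct.

Answer: Yes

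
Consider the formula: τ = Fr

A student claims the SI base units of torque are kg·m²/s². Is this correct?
Units of each symbol in τ = Fr:
  F (force): kg·m/s²
  r (lever arm): m

Multiplying the contributions: [kg·m/s²] · [m]
Adding exponents of each base unit: kg: 1, m: 2, s: -2
SI base units of torque: kg·m²/s²

The claimed units kg·m²/s² match the derived units, so the claim is correct.

Answer: Yes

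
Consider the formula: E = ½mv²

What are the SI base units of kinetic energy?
Units of each symbol in E = ½mv²:
  m (mass): kg
  v (speed): m/s  → to the power 2, contributes m²/s²
  The factor ½ is dimensionless.

Multiplying the contributions: [kg] · [m²/s²]
Adding exponents of each base unit: kg: 1, m: 2, s: -2
SI base units of kinetic energy: kg·m²/s²

Answer: kg·m²/s²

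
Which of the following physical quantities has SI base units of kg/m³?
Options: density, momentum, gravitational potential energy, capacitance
Checking the SI base units of each option:
  density (ρ = m/V): kg/m³  ✓ matches
  momentum (p = mv): kg·m/s  ✗
  gravitational potential energy (U = -GMm/r): kg·m²/s²  ✗
  capacitance (C = Q/V): s⁴·A²/(kg·m²)  ✗

Only density has units kg/m³.

Answer: density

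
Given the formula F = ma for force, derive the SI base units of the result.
Units of each symbol in F = ma:
  m (mass): kg
  a (acceleration): m/s²

Multiplying the contributions: [kg] · [m/s²]
Adding exponents of each base unit: kg: 1, m: 1, s: -2
SI base units of force: kg·m/s²

Answer: kg·m/s²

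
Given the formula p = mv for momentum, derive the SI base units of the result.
Units of each symbol in p = mv:
  m (mass): kg
  v (velocity): m/s

Multiplying the contributions: [kg] · [m/s]
Adding exponents of each base unit: kg: 1, m: 1, s: -1
SI base units of momentum: kg·m/s

Answer: kg·m/s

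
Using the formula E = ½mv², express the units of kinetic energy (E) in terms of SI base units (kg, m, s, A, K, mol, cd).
Units of each symbol in E = ½mv²:
  m (mass): kg
  v (speed): m/s  → to the power 2, contributes m²/s²
  The factor ½ is dimensionless.

Multiplying the contributions: [kg] · [m²/s²]
Adding exponents of each base unit: kg: 1, m: 2, s: -2
SI base units of kinetic energy: kg·m²/s²

Answer: kg·m²/s²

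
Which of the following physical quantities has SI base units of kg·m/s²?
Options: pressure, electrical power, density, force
Checking the SI base units of each option:
  pressure (P = F/A): kg/(m·s²)  ✗
  electrical power (P = IV): kg·m²/s³  ✗
  density (ρ = m/V): kg/m³  ✗
  force (F = ma): kg·m/s²  ✓ matches

Only force has units kg·m/s².

Answer: force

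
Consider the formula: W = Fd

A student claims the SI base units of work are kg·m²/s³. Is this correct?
Units of each symbol in W = Fd:
  F (force): kg·m/s²
  d (displacement): m

Multiplying the contributions: [kg·m/s²] · [m]
Adding exponents of each base unit: kg: 1, m: 2, s: -2
SI base units of work: kg·m²/s²

The claimed units kg·m²/s³ (exponents kg: 1, m: 2, s: -3) do not match the derived units kg·m²/s² (exponents kg: 1, m: 2, s: -2), so the claim is incorrect.

Answer: No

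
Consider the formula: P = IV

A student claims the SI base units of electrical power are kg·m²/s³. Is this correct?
Units of each symbol in P = IV:
  I (current): A
  V (voltage, in volts): kg·m²/(s³·A)

Multiplying the contributions: [A] · [kg·m²/(s³·A)]
Adding exponents of each base unit: kg: 1, m: 2, s: -3
SI base units of electrical power: kg·m²/s³

The claimed units kg·m²/s³ match the derived units, so the claim is correct.

Answer: Yes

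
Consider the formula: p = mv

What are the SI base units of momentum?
Units of each symbol in p = mv:
  m (mass): kg
  v (velocity): m/s

Multiplying the contributions: [kg] · [m/s]
Adding exponents of each base unit: kg: 1, m: 1, s: -1
SI base units of momentum: kg·m/s

Answer: kg·m/s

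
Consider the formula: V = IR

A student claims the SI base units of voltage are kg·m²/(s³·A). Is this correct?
Units of each symbol in V = IR:
  I (current): A
  R (resistance, in ohms): kg·m²/(s³·A²)

Multiplying the contributions: [A] · [kg·m²/(s³·A²)]
Adding exponents of each base unit: kg: 1, m: 2, s: -3, A: -1
SI base units of voltage: kg·m²/(s³·A)

The claimed units kg·m²/(s³·A) match the derived units, so the claim is correct.

Answer: Yes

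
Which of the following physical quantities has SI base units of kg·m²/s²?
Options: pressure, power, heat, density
Checking the SI base units of each option:
  pressure (P = F/A): kg/(m·s²)  ✗
  power (P = W/t): kg·m²/s³  ✗
  heat (Q = mcΔT): kg·m²/s²  ✓ matches
  density (ρ = m/V): kg/m³  ✗

Only heat has units kg·m²/s².

Answer: heat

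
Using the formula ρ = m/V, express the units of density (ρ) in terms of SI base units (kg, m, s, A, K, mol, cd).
Units of each symbol in ρ = m/V:
  m (mass): kg
  V (volume): m³  → in the denominator, contributes 1/m³

Multiplying the contributions: [kg] · [1/m³]
Adding exponents of each base unit: kg: 1, m: -3
SI base units of density: kg/m³

Answer: kg/m³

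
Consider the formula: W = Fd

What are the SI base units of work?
Units of each symbol in W = Fd:
  F (force): kg·m/s²
  d (displacement): m

Multiplying the contributions: [kg·m/s²] · [m]
Adding exponents of each base unit: kg: 1, m: 2, s: -2
SI base units of work: kg·m²/s²

Answer: kg·m²/s²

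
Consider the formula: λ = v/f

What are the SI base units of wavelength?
Units of each symbol in λ = v/f:
  v (wave speed): m/s
  f (frequency): 1/s  → in the denominator, contributes s

Multiplying the contributions: [m/s] · [s]
Adding exponents of each base unit: m: 1
SI base units of wavelength: m

Answer: m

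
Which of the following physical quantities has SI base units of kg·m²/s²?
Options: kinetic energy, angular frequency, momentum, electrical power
Checking the SI base units of each option:
  kinetic energy (E = ½mv²): kg·m²/s²  ✓ matches
  angular frequency (ω = 2πf): 1/s  ✗
  momentum (p = mv): kg·m/s  ✗
  electrical power (P = IV): kg·m²/s³  ✗

Only kinetic energy has units kg·m²/s².

Answer: kinetic energy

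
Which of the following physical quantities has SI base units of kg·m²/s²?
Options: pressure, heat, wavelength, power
Checking the SI base units of each option:
  pressure (P = F/A): kg/(m·s²)  ✗
  heat (Q = mcΔT): kg·m²/s²  ✓ matches
  wavelength (λ = v/f): m  ✗
  power (P = W/t): kg·m²/s³  ✗

Only heat has units kg·m²/s².

Answer: heat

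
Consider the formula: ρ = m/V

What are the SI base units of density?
Units of each symbol in ρ = m/V:
  m (mass): kg
  V (volume): m³  → in the denominator, contributes 1/m³

Multiplying the contributions: [kg] · [1/m³]
Adding exponents of each base unit: kg: 1, m: -3
SI base units of density: kg/m³

Answer: kg/m³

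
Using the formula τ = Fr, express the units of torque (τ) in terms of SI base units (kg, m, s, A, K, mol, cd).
Units of each symbol in τ = Fr:
  F (force): kg·m/s²
  r (lever arm): m

Multiplying the contributions: [kg·m/s²] · [m]
Adding exponents of each base unit: kg: 1, m: 2, s: -2
SI base units of torque: kg·m²/s²

Answer: kg·m²/s²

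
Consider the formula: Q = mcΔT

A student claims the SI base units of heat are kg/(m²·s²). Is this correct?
Units of each symbol in Q = mcΔT:
  m (mass): kg
  c (specific heat capacity, in J/(kg·K)): m²/(s²·K)
  ΔT (temperature change): K

Multiplying the contributions: [kg] · [m²/(s²·K)] · [K]
Adding exponents of each base unit: kg: 1, m: 2, s: -2
SI base units of heat: kg·m²/s²

The claimed units kg/(m²·s²) (exponents kg: 1, m: -2, s: -2) do not match the derived units kg·m²/s² (exponents kg: 1, m: 2, s: -2), so the claim is incorrect.

Answer: No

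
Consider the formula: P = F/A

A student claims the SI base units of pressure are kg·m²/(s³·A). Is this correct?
Units of each symbol in P = F/A:
  F (force): kg·m/s²
  A (area): m²  → in the denominator, contributes 1/m²

Multiplying the contributions: [kg·m/s²] · [1/m²]
Adding exponents of each base unit: kg: 1, m: -1, s: -2
SI base units of pressure: kg/(m·s²)

The claimed units kg·m²/(s³·A) (exponents kg: 1, m: 2, s: -3, A: -1) do not match the derived units kg/(m·s²) (exponents kg: 1, m: -1, s: -2), so the claim is incorrect.

Answer: No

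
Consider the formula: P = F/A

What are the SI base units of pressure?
Units of each symbol in P = F/A:
  F (force): kg·m/s²
  A (area): m²  → in the denominator, contributes 1/m²

Multiplying the contributions: [kg·m/s²] · [1/m²]
Adding exponents of each base unit: kg: 1, m: -1, s: -2
SI base units of pressure: kg/(m·s²)

Answer: kg/(m·s²)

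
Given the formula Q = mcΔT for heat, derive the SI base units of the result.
Units of each symbol in Q = mcΔT:
  m (mass): kg
  c (specific heat capacity, in J/(kg·K)): m²/(s²·K)
  ΔT (temperature change): K

Multiplying the contributions: [kg] · [m²/(s²·K)] · [K]
Adding exponents of each base unit: kg: 1, m: 2, s: -2
SI base units of heat: kg·m²/s²

Answer: kg·m²/s²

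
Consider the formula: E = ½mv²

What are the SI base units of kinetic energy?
Units of each symbol in E = ½mv²:
  m (mass): kg
  v (speed): m/s  → to the power 2, contributes m²/s²
  The factor ½ is dimensionless.

Multiplying the contributions: [kg] · [m²/s²]
Adding exponents of each base unit: kg: 1, m: 2, s: -2
SI base units of kinetic energy: kg·m²/s²

Answer: kg·m²/s²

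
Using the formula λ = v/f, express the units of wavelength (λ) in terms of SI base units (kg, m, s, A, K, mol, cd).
Units of each symbol in λ = v/f:
  v (wave speed): m/s
  f (frequency): 1/s  → in the denominator, contributes s

Multiplying the contributions: [m/s] · [s]
Adding exponents of each base unit: m: 1
SI base units of wavelength: m

Answer: m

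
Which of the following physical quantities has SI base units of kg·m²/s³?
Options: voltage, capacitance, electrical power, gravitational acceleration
Checking the SI base units of each option:
  voltage (V = IR): kg·m²/(s³·A)  ✗
  capacitance (C = Q/V): s⁴·A²/(kg·m²)  ✗
  electrical power (P = IV): kg·m²/s³  ✓ matches
  gravitational acceleration (g = GM/r²): m/s²  ✗

Only electrical power has units kg·m²/s³.

Answer: electrical power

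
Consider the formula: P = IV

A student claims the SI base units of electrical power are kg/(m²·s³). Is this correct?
Units of each symbol in P = IV:
  I (current): A
  V (voltage, in volts): kg·m²/(s³·A)

Multiplying the contributions: [A] · [kg·m²/(s³·A)]
Adding exponents of each base unit: kg: 1, m: 2, s: -3
SI base units of electrical power: kg·m²/s³

The claimed units kg/(m²·s³) (exponents kg: 1, m: -2, s: -3) do not match the derived units kg·m²/s³ (exponents kg: 1, m: 2, s: -3), so the claim is incorrect.

Answer: No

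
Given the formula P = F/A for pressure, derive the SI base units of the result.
Units of each symbol in P = F/A:
  F (force): kg·m/s²
  A (area): m²  → in the denominator, contributes 1/m²

Multiplying the contributions: [kg·m/s²] · [1/m²]
Adding exponents of each base unit: kg: 1, m: -1, s: -2
SI base units of pressure: kg/(m·s²)

Answer: kg/(m·s²)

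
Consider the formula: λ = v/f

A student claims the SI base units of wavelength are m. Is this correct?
Units of each symbol in λ = v/f:
  v (wave speed): m/s
  f (frequency): 1/s  → in the denominator, contributes s

Multiplying the contributions: [m/s] · [s]
Adding exponents of each base unit: m: 1
SI base units of wavelength: m

The claimed units m match the derived units, so the claim is correct.

Answer: Yes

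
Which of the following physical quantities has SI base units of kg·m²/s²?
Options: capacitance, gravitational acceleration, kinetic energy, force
Checking the SI base units of each option:
  capacitance (C = Q/V): s⁴·A²/(kg·m²)  ✗
  gravitational acceleration (g = GM/r²): m/s²  ✗
  kinetic energy (E = ½mv²): kg·m²/s²  ✓ matches
  force (F = ma): kg·m/s²  ✗

Only kinetic energy has units kg·m²/s².

Answer: kinetic energy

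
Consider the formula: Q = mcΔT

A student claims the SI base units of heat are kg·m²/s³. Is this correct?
Units of each symbol in Q = mcΔT:
  m (mass): kg
  c (specific heat capacity, in J/(kg·K)): m²/(s²·K)
  ΔT (temperature change): K

Multiplying the contributions: [kg] · [m²/(s²·K)] · [K]
Adding exponents of each base unit: kg: 1, m: 2, s: -2
SI base units of heat: kg·m²/s²

The claimed units kg·m²/s³ (exponents kg: 1, m: 2, s: -3) do not match the derived units kg·m²/s² (exponents kg: 1, m: 2, s: -2), so the claim is incorrect.

Answer: No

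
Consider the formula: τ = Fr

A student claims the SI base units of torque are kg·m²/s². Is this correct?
Units of each symbol in τ = Fr:
  F (force): kg·m/s²
  r (lever arm): m

Multiplying the contributions: [kg·m/s²] · [m]
Adding exponents of each base unit: kg: 1, m: 2, s: -2
SI base units of torque: kg·m²/s²

The claimed units kg·m²/s² match the derived units, so the claim is correct.

Answer: Yes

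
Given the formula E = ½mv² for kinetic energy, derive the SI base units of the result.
Units of each symbol in E = ½mv²:
  m (mass): kg
  v (speed): m/s  → to the power 2, contributes m²/s²
  The factor ½ is dimensionless.

Multiplying the contributions: [kg] · [m²/s²]
Adding exponents of each base unit: kg: 1, m: 2, s: -2
SI base units of kinetic energy: kg·m²/s²

Answer: kg·m²/s²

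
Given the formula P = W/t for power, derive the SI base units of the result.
Units of each symbol in P = W/t:
  W (work): kg·m²/s²
  t (time): s  → in the denominator, contributes 1/s

Multiplying the contributions: [kg·m²/s²] · [1/s]
Adding exponents of each base unit: kg: 1, m: 2, s: -3
SI base units of power: kg·m²/s³

Answer: kg·m²/s³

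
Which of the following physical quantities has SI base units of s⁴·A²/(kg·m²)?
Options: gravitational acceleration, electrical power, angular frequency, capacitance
Checking the SI base units of each option:
  gravitational acceleration (g = GM/r²): m/s²  ✗
  electrical power (P = IV): kg·m²/s³  ✗
  angular frequency (ω = 2πf): 1/s  ✗
  capacitance (C = Q/V): s⁴·A²/(kg·m²)  ✓ matches

Only capacitance has units s⁴·A²/(kg·m²).

Answer: capacitance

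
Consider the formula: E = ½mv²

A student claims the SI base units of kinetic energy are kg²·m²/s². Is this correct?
Units of each symbol in E = ½mv²:
  m (mass): kg
  v (speed): m/s  → to the power 2, contributes m²/s²
  The factor ½ is dimensionless.

Multiplying the contributions: [kg] · [m²/s²]
Adding exponents of each base unit: kg: 1, m: 2, s: -2
SI base units of kinetic energy: kg·m²/s²

The claimed units kg²·m²/s² (exponents kg: 2, m: 2, s: -2) do not match the derived units kg·m²/s² (exponents kg: 1, m: 2, s: -2), so the claim is incorrect.

Answer: No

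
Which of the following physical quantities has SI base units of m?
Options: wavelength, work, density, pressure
Checking the SI base units of each option:
  wavelength (λ = v/f): m  ✓ matches
  work (W = Fd): kg·m²/s²  ✗
  density (ρ = m/V): kg/m³  ✗
  pressure (P = F/A): kg/(m·s²)  ✗

Only wavelength has units m.

Answer: wavelength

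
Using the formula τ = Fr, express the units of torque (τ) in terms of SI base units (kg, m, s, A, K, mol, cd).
Units of each symbol in τ = Fr:
  F (force): kg·m/s²
  r (lever arm): m

Multiplying the contributions: [kg·m/s²] · [m]
Adding exponents of each base unit: kg: 1, m: 2, s: -2
SI base units of torque: kg·m²/s²

Answer: kg·m²/s²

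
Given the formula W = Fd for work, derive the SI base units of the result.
Units of each symbol in W = Fd:
  F (force): kg·m/s²
  d (displacement): m

Multiplying the contributions: [kg·m/s²] · [m]
Adding exponents of each base unit: kg: 1, m: 2, s: -2
SI base units of work: kg·m²/s²

Answer: kg·m²/s²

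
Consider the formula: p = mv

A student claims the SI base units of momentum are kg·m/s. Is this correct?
Units of each symbol in p = mv:
  m (mass): kg
  v (velocity): m/s

Multiplying the contributions: [kg] · [m/s]
Adding exponents of each base unit: kg: 1, m: 1, s: -1
SI base units of momentum: kg·m/s

The claimed units kg·m/s match the derived units, so the claim is correct.

Answer: Yes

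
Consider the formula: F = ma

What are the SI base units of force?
Units of each symbol in F = ma:
  m (mass): kg
  a (acceleration): m/s²

Multiplying the contributions: [kg] · [m/s²]
Adding exponents of each base unit: kg: 1, m: 1, s: -2
SI base units of force: kg·m/s²

Answer: kg·m/s²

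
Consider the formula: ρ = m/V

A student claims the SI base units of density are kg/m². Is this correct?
Units of each symbol in ρ = m/V:
  m (mass): kg
  V (volume): m³  → in the denominator, contributes 1/m³

Multiplying the contributions: [kg] · [1/m³]
Adding exponents of each base unit: kg: 1, m: -3
SI base units of density: kg/m³

The claimed units kg/m² (exponents kg: 1, m: -2) do not match the derived units kg/m³ (exponents kg: 1, m: -3), so the claim is incorrect.

Answer: No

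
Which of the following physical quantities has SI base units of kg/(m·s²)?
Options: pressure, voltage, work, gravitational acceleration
Checking the SI base units of each option:
  pressure (P = F/A): kg/(m·s²)  ✓ matches
  voltage (V = IR): kg·m²/(s³·A)  ✗
  work (W = Fd): kg·m²/s²  ✗
  gravitational acceleration (g = GM/r²): m/s²  ✗

Only pressure has units kg/(m·s²).

Answer: pressure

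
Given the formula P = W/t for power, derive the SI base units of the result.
Units of each symbol in P = W/t:
  W (work): kg·m²/s²
  t (time): s  → in the denominator, contributes 1/s

Multiplying the contributions: [kg·m²/s²] · [1/s]
Adding exponents of each base unit: kg: 1, m: 2, s: -3
SI base units of power: kg·m²/s³

Answer: kg·m²/s³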